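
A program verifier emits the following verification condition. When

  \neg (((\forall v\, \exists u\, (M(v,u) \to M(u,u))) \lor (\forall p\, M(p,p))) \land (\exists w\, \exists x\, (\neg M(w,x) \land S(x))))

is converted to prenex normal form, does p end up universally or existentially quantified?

existential

Rewrite implications/biconditionals: A → B as ¬A ∨ B.
  \neg (((\forall v\, \exists u\, (\neg M(v,u) \lor M(u,u))) \lor (\forall p\, M(p,p))) \land (\exists w\, \exists x\, (\neg M(w,x) \land S(x))))
Move each ¬ inward, flipping quantifiers it crosses:
  (\exists v\, \forall u\, (M(v,u) \land \neg M(u,u))) \land (\exists p\, \neg M(p,p)) \lor (\forall w\, \forall x\, (M(w,x) \lor \neg S(x)))
Finally move all quantifiers to the prefix:
  \exists v\, \forall u\, \exists p\, \forall w\, \forall x\, (M(v,u) \land \neg M(u,u) \land \neg M(p,p) \lor M(w,x) \lor \neg S(x))
The quantifier \forall p sits under an odd number of negations (counting the antecedent side of each →), so it flips to \exists p.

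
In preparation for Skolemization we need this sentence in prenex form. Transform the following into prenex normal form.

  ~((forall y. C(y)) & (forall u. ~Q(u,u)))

Move each ¬ inward, flipping quantifiers it crosses:
  (exists y. ~C(y)) | (exists u. Q(u,u))
All bound variables are already distinct, so no renaming is needed.
Extract every quantifier outward, since the variables are now distinct and don't occur free across branches:
  exists y. exists u. (~C(y) | Q(u,u))

exists y. exists u. (~C(y) | Q(u,u))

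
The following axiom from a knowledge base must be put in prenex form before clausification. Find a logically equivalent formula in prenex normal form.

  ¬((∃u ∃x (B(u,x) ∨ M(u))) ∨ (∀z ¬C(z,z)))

∀u ∀x ∃z (¬B(u,x) ∧ ¬M(u) ∧ C(z,z))

Move each ¬ inward, flipping quantifiers it crosses:
  (∀u ∀x (¬B(u,x) ∧ ¬M(u))) ∧ (∃z C(z,z))
Finally move all quantifiers to the prefix:
  ∀u ∀x ∃z (¬B(u,x) ∧ ¬M(u) ∧ C(z,z))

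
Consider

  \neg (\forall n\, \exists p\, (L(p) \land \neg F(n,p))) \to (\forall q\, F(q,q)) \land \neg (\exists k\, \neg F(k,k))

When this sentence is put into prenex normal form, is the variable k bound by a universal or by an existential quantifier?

universal

Rewrite implications/biconditionals: A → B as ¬A ∨ B.
  \neg \neg (\forall n\, \exists p\, (L(p) \land \neg F(n,p))) \lor (\forall q\, F(q,q)) \land \neg (\exists k\, \neg F(k,k))
Move each ¬ inward, flipping quantifiers it crosses:
  (\forall n\, \exists p\, (L(p) \land \neg F(n,p))) \lor (\forall q\, F(q,q)) \land (\forall k\, F(k,k))
All bound variables are already distinct, so no renaming is needed.
Finally move all quantifiers to the prefix:
  \forall n\, \exists p\, \forall q\, \forall k\, (L(p) \land \neg F(n,p) \lor F(q,q) \land F(k,k))
The quantifier \exists k sits under an odd number of negations (counting the antecedent side of each →), so it flips to \forall k.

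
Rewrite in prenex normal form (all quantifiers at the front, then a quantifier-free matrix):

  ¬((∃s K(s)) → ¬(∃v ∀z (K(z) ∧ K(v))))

Rewrite implications/biconditionals: A → B as ¬A ∨ B.
  ¬(¬(∃s K(s)) ∨ ¬(∃v ∀z (K(z) ∧ K(v))))
Push ¬ through the quantifiers and connectives to reach negation normal form:
  (∃s K(s)) ∧ (∃v ∀z (K(z) ∧ K(v)))
Finally move all quantifiers to the prefix:
  ∃s ∃v ∀z (K(s) ∧ K(z) ∧ K(v))

∃s ∃v ∀z (K(s) ∧ K(z) ∧ K(v))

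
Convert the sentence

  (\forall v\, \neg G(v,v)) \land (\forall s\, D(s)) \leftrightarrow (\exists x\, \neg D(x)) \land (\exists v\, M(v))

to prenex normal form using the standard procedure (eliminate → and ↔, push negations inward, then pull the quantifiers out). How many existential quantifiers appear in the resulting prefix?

Rewrite implications/biconditionals: A → B as ¬A ∨ B; A ↔ B as (¬A ∨ B) ∧ (¬B ∨ A).
  (\neg ((\forall v\, \neg G(v,v)) \land (\forall s\, D(s))) \lor (\exists x\, \neg D(x)) \land (\exists v\, M(v))) \land (\neg ((\exists x\, \neg D(x)) \land (\exists v\, M(v))) \lor (\forall v\, \neg G(v,v)) \land (\forall s\, D(s)))
Push ¬ through the quantifiers and connectives to reach negation normal form:
  ((\exists v\, G(v,v)) \lor (\exists s\, \neg D(s)) \lor (\exists x\, \neg D(x)) \land (\exists v\, M(v))) \land ((\forall x\, D(x)) \lor (\forall v\, \neg M(v)) \lor (\forall v\, \neg G(v,v)) \land (\forall s\, D(s)))
Give each quantifier a distinct variable: v↦x1, x↦y, v↦w1, v↦r, s↦p.
  ((\exists v\, G(v,v)) \lor (\exists s\, \neg D(s)) \lor (\exists x\, \neg D(x)) \land (\exists x1\, M(x1))) \land ((\forall y\, D(y)) \lor (\forall w1\, \neg M(w1)) \lor (\forall r\, \neg G(r,r)) \land (\forall p\, D(p)))
Extract every quantifier outward, since the variables are now distinct and don't occur free across branches:
  \exists v\, \exists s\, \exists x\, \exists x1\, \forall y\, \forall w1\, \forall r\, \forall p\, ((G(v,v) \lor \neg D(s) \lor \neg D(x) \land M(x1)) \land (D(y) \lor \neg M(w1) \lor \neg G(r,r) \land D(p)))
The prefix is \exists v \exists s \exists x \exists x1 \forall y \forall w1 \forall r \forall p: 4 universal, 4 existential.

4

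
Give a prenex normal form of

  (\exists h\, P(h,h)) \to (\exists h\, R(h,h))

\forall h\, \exists b\, (\neg P(h,h) \lor R(b,b))

Rewrite implications/biconditionals: A → B as ¬A ∨ B.
  \neg (\exists h\, P(h,h)) \lor (\exists h\, R(h,h))
Drive negations inward (¬∀x A ≡ ∃x ¬A, ¬∃x A ≡ ∀x ¬A, De Morgan for ∧/∨):
  (\forall h\, \neg P(h,h)) \lor (\exists h\, R(h,h))
Give each quantifier a distinct variable: h↦b.
  (\forall h\, \neg P(h,h)) \lor (\exists b\, R(b,b))
Finally move all quantifiers to the prefix:
  \forall h\, \exists b\, (\neg P(h,h) \lor R(b,b))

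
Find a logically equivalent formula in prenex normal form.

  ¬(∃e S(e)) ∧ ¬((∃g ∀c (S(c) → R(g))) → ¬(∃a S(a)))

Eliminate → and ↔ using ¬ and ∨.
  ¬(∃e S(e)) ∧ ¬(¬(∃g ∀c (¬S(c) ∨ R(g))) ∨ ¬(∃a S(a)))
Push ¬ through the quantifiers and connectives to reach negation normal form:
  (∀e ¬S(e)) ∧ (∃g ∀c (¬S(c) ∨ R(g))) ∧ (∃a S(a))
Extract every quantifier outward, since the variables are now distinct and don't occur free across branches:
  ∀e ∃g ∀c ∃a (¬S(e) ∧ (¬S(c) ∨ R(g)) ∧ S(a))

∀e ∃g ∀c ∃a (¬S(e) ∧ (¬S(c) ∨ R(g)) ∧ S(a))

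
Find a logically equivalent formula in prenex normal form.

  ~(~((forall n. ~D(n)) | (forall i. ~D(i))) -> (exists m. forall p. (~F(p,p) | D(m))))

First replace A → B with ¬A ∨ B.
  ~(~~((forall n. ~D(n)) | (forall i. ~D(i))) | (exists m. forall p. (~F(p,p) | D(m))))
Drive negations inward (¬∀x A ≡ ∃x ¬A, ¬∃x A ≡ ∀x ¬A, De Morgan for ∧/∨):
  (exists n. D(n)) & (exists i. D(i)) & (forall m. exists p. (F(p,p) & ~D(m)))
Finally move all quantifiers to the prefix:
  exists n. exists i. forall m. exists p. (D(n) & D(i) & F(p,p) & ~D(m))

exists n. exists i. forall m. exists p. (D(n) & D(i) & F(p,p) & ~D(m))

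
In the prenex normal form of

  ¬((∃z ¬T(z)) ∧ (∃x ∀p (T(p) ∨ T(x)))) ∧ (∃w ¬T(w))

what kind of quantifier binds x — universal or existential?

Move each ¬ inward, flipping quantifiers it crosses:
  ((∀z T(z)) ∨ (∀x ∃p (¬T(p) ∧ ¬T(x)))) ∧ (∃w ¬T(w))
All bound variables are already distinct, so no renaming is needed.
Pull the quantifiers to the front (each side's bound variable is not free in the other side):
  ∀z ∀x ∃p ∃w ((T(z) ∨ ¬T(p) ∧ ¬T(x)) ∧ ¬T(w))
The quantifier ∃x sits under an odd number of negations, so it flips to ∀x.

universal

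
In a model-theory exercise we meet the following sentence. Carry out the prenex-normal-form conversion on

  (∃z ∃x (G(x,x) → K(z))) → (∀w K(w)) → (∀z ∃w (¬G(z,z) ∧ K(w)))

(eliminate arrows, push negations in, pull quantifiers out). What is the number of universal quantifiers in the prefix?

Eliminate → and ↔ using ¬ and ∨.
  ¬(∃z ∃x (¬G(x,x) ∨ K(z))) ∨ ¬(∀w K(w)) ∨ (∀z ∃w (¬G(z,z) ∧ K(w)))
Move each ¬ inward, flipping quantifiers it crosses:
  (∀z ∀x (G(x,x) ∧ ¬K(z))) ∨ (∃w ¬K(w)) ∨ (∀z ∃w (¬G(z,z) ∧ K(w)))
Rename bound variables to avoid capture: z↦a, w↦v.
  (∀z ∀x (G(x,x) ∧ ¬K(z))) ∨ (∃w ¬K(w)) ∨ (∀a ∃v (¬G(a,a) ∧ K(v)))
Pull the quantifiers to the front (each side's bound variable is not free in the other side):
  ∀z ∀x ∃w ∀a ∃v (G(x,x) ∧ ¬K(z) ∨ ¬K(w) ∨ ¬G(a,a) ∧ K(v))
The prefix is ∀z ∀x ∃w ∀a ∃v: 3 universal, 2 existential.

3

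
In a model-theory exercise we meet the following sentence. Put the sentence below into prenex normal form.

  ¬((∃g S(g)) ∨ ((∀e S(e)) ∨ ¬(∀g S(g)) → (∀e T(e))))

First replace A → B with ¬A ∨ B.
  ¬((∃g S(g)) ∨ ¬((∀e S(e)) ∨ ¬(∀g S(g))) ∨ (∀e T(e)))
Move each ¬ inward, flipping quantifiers it crosses:
  (∀g ¬S(g)) ∧ ((∀e S(e)) ∨ (∃g ¬S(g))) ∧ (∃e ¬T(e))
Give each quantifier a distinct variable: g↦r, e↦z1.
  (∀g ¬S(g)) ∧ ((∀e S(e)) ∨ (∃r ¬S(r))) ∧ (∃z1 ¬T(z1))
Finally move all quantifiers to the prefix:
  ∀g ∀e ∃r ∃z1 (¬S(g) ∧ (S(e) ∨ ¬S(r)) ∧ ¬T(z1))

∀g ∀e ∃r ∃z1 (¬S(g) ∧ (S(e) ∨ ¬S(r)) ∧ ¬T(z1))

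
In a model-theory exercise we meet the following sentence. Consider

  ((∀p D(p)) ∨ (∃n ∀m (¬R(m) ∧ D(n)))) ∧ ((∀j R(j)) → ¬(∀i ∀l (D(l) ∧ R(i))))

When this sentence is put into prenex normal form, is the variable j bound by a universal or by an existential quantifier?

existential

Rewrite implications/biconditionals: A → B as ¬A ∨ B.
  ((∀p D(p)) ∨ (∃n ∀m (¬R(m) ∧ D(n)))) ∧ (¬(∀j R(j)) ∨ ¬(∀i ∀l (D(l) ∧ R(i))))
Drive negations inward (¬∀x A ≡ ∃x ¬A, ¬∃x A ≡ ∀x ¬A, De Morgan for ∧/∨):
  ((∀p D(p)) ∨ (∃n ∀m (¬R(m) ∧ D(n)))) ∧ ((∃j ¬R(j)) ∨ (∃i ∃l (¬D(l) ∨ ¬R(i))))
All bound variables are already distinct, so no renaming is needed.
Pull the quantifiers to the front (each side's bound variable is not free in the other side):
  ∀p ∃n ∀m ∃j ∃i ∃l ((D(p) ∨ ¬R(m) ∧ D(n)) ∧ (¬R(j) ∨ ¬D(l) ∨ ¬R(i)))
The quantifier ∀j sits under an odd number of negations (counting the antecedent side of each →), so it flips to ∃j.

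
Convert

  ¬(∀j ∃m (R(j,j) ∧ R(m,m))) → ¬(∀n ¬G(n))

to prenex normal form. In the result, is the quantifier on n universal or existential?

existential

Rewrite implications/biconditionals: A → B as ¬A ∨ B.
  ¬¬(∀j ∃m (R(j,j) ∧ R(m,m))) ∨ ¬(∀n ¬G(n))
Drive negations inward (¬∀x A ≡ ∃x ¬A, ¬∃x A ≡ ∀x ¬A, De Morgan for ∧/∨):
  (∀j ∃m (R(j,j) ∧ R(m,m))) ∨ (∃n G(n))
All bound variables are already distinct, so no renaming is needed.
Extract every quantifier outward, since the variables are now distinct and don't occur free across branches:
  ∀j ∃m ∃n (R(j,j) ∧ R(m,m) ∨ G(n))
The quantifier ∀n sits under an odd number of negations (counting the antecedent side of each →), so it flips to ∃n.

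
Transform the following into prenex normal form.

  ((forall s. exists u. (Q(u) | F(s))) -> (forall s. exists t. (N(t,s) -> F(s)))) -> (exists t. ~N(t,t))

Rewrite implications/biconditionals: A → B as ¬A ∨ B.
  ~(~(forall s. exists u. (Q(u) | F(s))) | (forall s. exists t. (~N(t,s) | F(s)))) | (exists t. ~N(t,t))
Move each ¬ inward, flipping quantifiers it crosses:
  (forall s. exists u. (Q(u) | F(s))) & (exists s. forall t. (N(t,s) & ~F(s))) | (exists t. ~N(t,t))
Rename bound variables to avoid capture: s↦r, t↦v1.
  (forall s. exists u. (Q(u) | F(s))) & (exists r. forall t. (N(t,r) & ~F(r))) | (exists v1. ~N(v1,v1))
Extract every quantifier outward, since the variables are now distinct and don't occur free across branches:
  forall s. exists u. exists r. forall t. exists v1. ((Q(u) | F(s)) & N(t,r) & ~F(r) | ~N(v1,v1))

forall s. exists u. exists r. forall t. exists v1. ((Q(u) | F(s)) & N(t,r) & ~F(r) | ~N(v1,v1))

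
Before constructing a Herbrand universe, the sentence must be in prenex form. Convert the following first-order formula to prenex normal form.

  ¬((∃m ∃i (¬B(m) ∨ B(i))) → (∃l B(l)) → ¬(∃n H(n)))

Rewrite implications/biconditionals: A → B as ¬A ∨ B.
  ¬(¬(∃m ∃i (¬B(m) ∨ B(i))) ∨ ¬(∃l B(l)) ∨ ¬(∃n H(n)))
Drive negations inward (¬∀x A ≡ ∃x ¬A, ¬∃x A ≡ ∀x ¬A, De Morgan for ∧/∨):
  (∃m ∃i (¬B(m) ∨ B(i))) ∧ (∃l B(l)) ∧ (∃n H(n))
Extract every quantifier outward, since the variables are now distinct and don't occur free across branches:
  ∃m ∃i ∃l ∃n ((¬B(m) ∨ B(i)) ∧ B(l) ∧ H(n))

∃m ∃i ∃l ∃n ((¬B(m) ∨ B(i)) ∧ B(l) ∧ H(n))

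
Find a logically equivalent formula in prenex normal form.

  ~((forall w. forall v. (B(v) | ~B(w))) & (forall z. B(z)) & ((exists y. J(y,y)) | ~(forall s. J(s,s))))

Drive negations inward (¬∀x A ≡ ∃x ¬A, ¬∃x A ≡ ∀x ¬A, De Morgan for ∧/∨):
  (exists w. exists v. (~B(v) & B(w))) | (exists z. ~B(z)) | (forall y. ~J(y,y)) & (forall s. J(s,s))
All bound variables are already distinct, so no renaming is needed.
Finally move all quantifiers to the prefix:
  exists w. exists v. exists z. forall y. forall s. (~B(v) & B(w) | ~B(z) | ~J(y,y) & J(s,s))

exists w. exists v. exists z. forall y. forall s. (~B(v) & B(w) | ~B(z) | ~J(y,y) & J(s,s))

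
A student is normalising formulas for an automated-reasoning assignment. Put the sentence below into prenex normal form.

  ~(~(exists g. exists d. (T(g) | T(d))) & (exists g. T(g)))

exists g. exists d. forall q. (T(g) | T(d) | ~T(q))

Move each ¬ inward, flipping quantifiers it crosses:
  (exists g. exists d. (T(g) | T(d))) | (forall g. ~T(g))
Give each quantifier a distinct variable: g↦q.
  (exists g. exists d. (T(g) | T(d))) | (forall q. ~T(q))
Pull the quantifiers to the front (each side's bound variable is not free in the other side):
  exists g. exists d. forall q. (T(g) | T(d) | ~T(q))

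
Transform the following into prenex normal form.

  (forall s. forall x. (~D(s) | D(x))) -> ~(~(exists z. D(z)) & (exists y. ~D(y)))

Rewrite implications/biconditionals: A → B as ¬A ∨ B.
  ~(forall s. forall x. (~D(s) | D(x))) | ~(~(exists z. D(z)) & (exists y. ~D(y)))
Drive negations inward (¬∀x A ≡ ∃x ¬A, ¬∃x A ≡ ∀x ¬A, De Morgan for ∧/∨):
  (exists s. exists x. (D(s) & ~D(x))) | (exists z. D(z)) | (forall y. D(y))
Extract every quantifier outward, since the variables are now distinct and don't occur free across branches:
  exists s. exists x. exists z. forall y. (D(s) & ~D(x) | D(z) | D(y))

exists s. exists x. exists z. forall y. (D(s) & ~D(x) | D(z) | D(y))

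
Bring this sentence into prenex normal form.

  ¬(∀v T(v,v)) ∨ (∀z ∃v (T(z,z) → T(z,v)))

First replace A → B with ¬A ∨ B.
  ¬(∀v T(v,v)) ∨ (∀z ∃v (¬T(z,z) ∨ T(z,v)))
Drive negations inward (¬∀x A ≡ ∃x ¬A, ¬∃x A ≡ ∀x ¬A, De Morgan for ∧/∨):
  (∃v ¬T(v,v)) ∨ (∀z ∃v (¬T(z,z) ∨ T(z,v)))
Rename bound variables to avoid capture: v↦y1.
  (∃v ¬T(v,v)) ∨ (∀z ∃y1 (¬T(z,z) ∨ T(z,y1)))
Finally move all quantifiers to the prefix:
  ∃v ∀z ∃y1 (¬T(v,v) ∨ ¬T(z,z) ∨ T(z,y1))

∃v ∀z ∃y1 (¬T(v,v) ∨ ¬T(z,z) ∨ T(z,y1))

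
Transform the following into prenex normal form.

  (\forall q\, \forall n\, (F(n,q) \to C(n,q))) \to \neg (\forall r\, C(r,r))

\exists q\, \exists n\, \exists r\, (F(n,q) \land \neg C(n,q) \lor \neg C(r,r))

First replace A → B with ¬A ∨ B.
  \neg (\forall q\, \forall n\, (\neg F(n,q) \lor C(n,q))) \lor \neg (\forall r\, C(r,r))
Drive negations inward (¬∀x A ≡ ∃x ¬A, ¬∃x A ≡ ∀x ¬A, De Morgan for ∧/∨):
  (\exists q\, \exists n\, (F(n,q) \land \neg C(n,q))) \lor (\exists r\, \neg C(r,r))
All bound variables are already distinct, so no renaming is needed.
Extract every quantifier outward, since the variables are now distinct and don't occur free across branches:
  \exists q\, \exists n\, \exists r\, (F(n,q) \land \neg C(n,q) \lor \neg C(r,r))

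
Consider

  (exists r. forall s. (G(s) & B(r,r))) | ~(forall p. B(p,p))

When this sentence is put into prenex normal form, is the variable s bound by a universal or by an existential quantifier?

universal

Move each ¬ inward, flipping quantifiers it crosses:
  (exists r. forall s. (G(s) & B(r,r))) | (exists p. ~B(p,p))
All bound variables are already distinct, so no renaming is needed.
Pull the quantifiers to the front (each side's bound variable is not free in the other side):
  exists r. forall s. exists p. (G(s) & B(r,r) | ~B(p,p))
The quantifier forall s sits under an even number of negations, so it remains universal.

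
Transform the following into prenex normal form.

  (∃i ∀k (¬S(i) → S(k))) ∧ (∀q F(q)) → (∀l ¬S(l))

∀i ∃k ∃q ∀l (¬S(i) ∧ ¬S(k) ∨ ¬F(q) ∨ ¬S(l))

Rewrite implications/biconditionals: A → B as ¬A ∨ B.
  ¬((∃i ∀k (¬¬S(i) ∨ S(k))) ∧ (∀q F(q))) ∨ (∀l ¬S(l))
Move each ¬ inward, flipping quantifiers it crosses:
  (∀i ∃k (¬S(i) ∧ ¬S(k))) ∨ (∃q ¬F(q)) ∨ (∀l ¬S(l))
Extract every quantifier outward, since the variables are now distinct and don't occur free across branches:
  ∀i ∃k ∃q ∀l (¬S(i) ∧ ¬S(k) ∨ ¬F(q) ∨ ¬S(l))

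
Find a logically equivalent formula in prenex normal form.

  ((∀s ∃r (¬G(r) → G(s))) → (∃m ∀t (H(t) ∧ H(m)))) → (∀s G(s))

∀s ∃r ∀m ∃t ∀z ((G(r) ∨ G(s)) ∧ (¬H(t) ∨ ¬H(m)) ∨ G(z))

Rewrite implications/biconditionals: A → B as ¬A ∨ B.
  ¬(¬(∀s ∃r (¬¬G(r) ∨ G(s))) ∨ (∃m ∀t (H(t) ∧ H(m)))) ∨ (∀s G(s))
Move each ¬ inward, flipping quantifiers it crosses:
  (∀s ∃r (G(r) ∨ G(s))) ∧ (∀m ∃t (¬H(t) ∨ ¬H(m))) ∨ (∀s G(s))
Give each quantifier a distinct variable: s↦z.
  (∀s ∃r (G(r) ∨ G(s))) ∧ (∀m ∃t (¬H(t) ∨ ¬H(m))) ∨ (∀z G(z))
Finally move all quantifiers to the prefix:
  ∀s ∃r ∀m ∃t ∀z ((G(r) ∨ G(s)) ∧ (¬H(t) ∨ ¬H(m)) ∨ G(z))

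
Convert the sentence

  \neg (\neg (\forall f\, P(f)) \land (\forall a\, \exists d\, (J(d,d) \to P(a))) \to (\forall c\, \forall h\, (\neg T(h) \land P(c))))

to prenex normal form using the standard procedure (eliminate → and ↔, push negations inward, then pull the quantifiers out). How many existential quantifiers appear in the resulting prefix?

4

Eliminate → and ↔ using ¬ and ∨.
  \neg (\neg (\neg (\forall f\, P(f)) \land (\forall a\, \exists d\, (\neg J(d,d) \lor P(a)))) \lor (\forall c\, \forall h\, (\neg T(h) \land P(c))))
Drive negations inward (¬∀x A ≡ ∃x ¬A, ¬∃x A ≡ ∀x ¬A, De Morgan for ∧/∨):
  (\exists f\, \neg P(f)) \land (\forall a\, \exists d\, (\neg J(d,d) \lor P(a))) \land (\exists c\, \exists h\, (T(h) \lor \neg P(c)))
All bound variables are already distinct, so no renaming is needed.
Pull the quantifiers to the front (each side's bound variable is not free in the other side):
  \exists f\, \forall a\, \exists d\, \exists c\, \exists h\, (\neg P(f) \land (\neg J(d,d) \lor P(a)) \land (T(h) \lor \neg P(c)))
The prefix is \exists f \forall a \exists d \exists c \exists h: 1 universal, 4 existential.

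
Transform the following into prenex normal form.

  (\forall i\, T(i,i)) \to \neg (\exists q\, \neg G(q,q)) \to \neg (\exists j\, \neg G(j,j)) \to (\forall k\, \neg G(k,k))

\exists i\, \exists q\, \exists j\, \forall k\, (\neg T(i,i) \lor \neg G(q,q) \lor \neg G(j,j) \lor \neg G(k,k))

Eliminate → and ↔ using ¬ and ∨.
  \neg (\forall i\, T(i,i)) \lor \neg \neg (\exists q\, \neg G(q,q)) \lor \neg \neg (\exists j\, \neg G(j,j)) \lor (\forall k\, \neg G(k,k))
Move each ¬ inward, flipping quantifiers it crosses:
  (\exists i\, \neg T(i,i)) \lor (\exists q\, \neg G(q,q)) \lor (\exists j\, \neg G(j,j)) \lor (\forall k\, \neg G(k,k))
All bound variables are already distinct, so no renaming is needed.
Finally move all quantifiers to the prefix:
  \exists i\, \exists q\, \exists j\, \forall k\, (\neg T(i,i) \lor \neg G(q,q) \lor \neg G(j,j) \lor \neg G(k,k))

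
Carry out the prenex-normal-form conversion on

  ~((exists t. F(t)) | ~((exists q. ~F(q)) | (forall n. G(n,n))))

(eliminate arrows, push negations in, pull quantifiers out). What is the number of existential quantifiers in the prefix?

Push ¬ through the quantifiers and connectives to reach negation normal form:
  (forall t. ~F(t)) & ((exists q. ~F(q)) | (forall n. G(n,n)))
All bound variables are already distinct, so no renaming is needed.
Finally move all quantifiers to the prefix:
  forall t. exists q. forall n. (~F(t) & (~F(q) | G(n,n)))
The prefix is forall t exists q forall n: 2 universal, 1 existential.

1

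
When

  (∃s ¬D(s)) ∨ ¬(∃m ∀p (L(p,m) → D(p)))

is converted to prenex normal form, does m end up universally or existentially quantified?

universal

Rewrite implications/biconditionals: A → B as ¬A ∨ B.
  (∃s ¬D(s)) ∨ ¬(∃m ∀p (¬L(p,m) ∨ D(p)))
Drive negations inward (¬∀x A ≡ ∃x ¬A, ¬∃x A ≡ ∀x ¬A, De Morgan for ∧/∨):
  (∃s ¬D(s)) ∨ (∀m ∃p (L(p,m) ∧ ¬D(p)))
All bound variables are already distinct, so no renaming is needed.
Pull the quantifiers to the front (each side's bound variable is not free in the other side):
  ∃s ∀m ∃p (¬D(s) ∨ L(p,m) ∧ ¬D(p))
The quantifier ∃m sits under an odd number of negations (counting the antecedent side of each →), so it flips to ∀m.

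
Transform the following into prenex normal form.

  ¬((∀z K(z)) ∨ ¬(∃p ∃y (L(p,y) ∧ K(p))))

∃z ∃p ∃y (¬K(z) ∧ L(p,y) ∧ K(p))

Push ¬ through the quantifiers and connectives to reach negation normal form:
  (∃z ¬K(z)) ∧ (∃p ∃y (L(p,y) ∧ K(p)))
Extract every quantifier outward, since the variables are now distinct and don't occur free across branches:
  ∃z ∃p ∃y (¬K(z) ∧ L(p,y) ∧ K(p))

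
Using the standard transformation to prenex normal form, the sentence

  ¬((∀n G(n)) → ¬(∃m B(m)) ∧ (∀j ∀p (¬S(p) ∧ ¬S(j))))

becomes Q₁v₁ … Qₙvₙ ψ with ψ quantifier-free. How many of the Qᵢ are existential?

Rewrite implications/biconditionals: A → B as ¬A ∨ B.
  ¬(¬(∀n G(n)) ∨ ¬(∃m B(m)) ∧ (∀j ∀p (¬S(p) ∧ ¬S(j))))
Move each ¬ inward, flipping quantifiers it crosses:
  (∀n G(n)) ∧ ((∃m B(m)) ∨ (∃j ∃p (S(p) ∨ S(j))))
Pull the quantifiers to the front (each side's bound variable is not free in the other side):
  ∀n ∃m ∃j ∃p (G(n) ∧ (B(m) ∨ S(p) ∨ S(j)))
The prefix is ∀n ∃m ∃j ∃p: 1 universal, 3 existential.

3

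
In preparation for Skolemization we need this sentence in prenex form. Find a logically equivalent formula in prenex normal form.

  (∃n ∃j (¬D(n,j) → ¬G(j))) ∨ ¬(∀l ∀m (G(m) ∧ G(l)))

Eliminate → and ↔ using ¬ and ∨.
  (∃n ∃j (¬¬D(n,j) ∨ ¬G(j))) ∨ ¬(∀l ∀m (G(m) ∧ G(l)))
Drive negations inward (¬∀x A ≡ ∃x ¬A, ¬∃x A ≡ ∀x ¬A, De Morgan for ∧/∨):
  (∃n ∃j (D(n,j) ∨ ¬G(j))) ∨ (∃l ∃m (¬G(m) ∨ ¬G(l)))
All bound variables are already distinct, so no renaming is needed.
Finally move all quantifiers to the prefix:
  ∃n ∃j ∃l ∃m (D(n,j) ∨ ¬G(j) ∨ ¬G(m) ∨ ¬G(l))

∃n ∃j ∃l ∃m (D(n,j) ∨ ¬G(j) ∨ ¬G(m) ∨ ¬G(l))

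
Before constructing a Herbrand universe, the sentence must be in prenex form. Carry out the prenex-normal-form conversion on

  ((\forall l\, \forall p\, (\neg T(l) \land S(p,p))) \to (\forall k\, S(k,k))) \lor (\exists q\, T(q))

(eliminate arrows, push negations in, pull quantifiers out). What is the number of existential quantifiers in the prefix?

3

Rewrite implications/biconditionals: A → B as ¬A ∨ B.
  \neg (\forall l\, \forall p\, (\neg T(l) \land S(p,p))) \lor (\forall k\, S(k,k)) \lor (\exists q\, T(q))
Drive negations inward (¬∀x A ≡ ∃x ¬A, ¬∃x A ≡ ∀x ¬A, De Morgan for ∧/∨):
  (\exists l\, \exists p\, (T(l) \lor \neg S(p,p))) \lor (\forall k\, S(k,k)) \lor (\exists q\, T(q))
Extract every quantifier outward, since the variables are now distinct and don't occur free across branches:
  \exists l\, \exists p\, \forall k\, \exists q\, (T(l) \lor \neg S(p,p) \lor S(k,k) \lor T(q))
The prefix is \exists l \exists p \forall k \exists q: 1 universal, 3 existential.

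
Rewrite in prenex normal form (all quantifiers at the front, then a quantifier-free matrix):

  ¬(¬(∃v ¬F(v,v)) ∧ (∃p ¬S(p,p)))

∃v ∀p (¬F(v,v) ∨ S(p,p))

Drive negations inward (¬∀x A ≡ ∃x ¬A, ¬∃x A ≡ ∀x ¬A, De Morgan for ∧/∨):
  (∃v ¬F(v,v)) ∨ (∀p S(p,p))
Pull the quantifiers to the front (each side's bound variable is not free in the other side):
  ∃v ∀p (¬F(v,v) ∨ S(p,p))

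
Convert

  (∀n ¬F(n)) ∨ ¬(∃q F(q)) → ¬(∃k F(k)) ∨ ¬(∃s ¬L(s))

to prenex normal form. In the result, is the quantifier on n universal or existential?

existential

Rewrite implications/biconditionals: A → B as ¬A ∨ B.
  ¬((∀n ¬F(n)) ∨ ¬(∃q F(q))) ∨ ¬(∃k F(k)) ∨ ¬(∃s ¬L(s))
Push ¬ through the quantifiers and connectives to reach negation normal form:
  (∃n F(n)) ∧ (∃q F(q)) ∨ (∀k ¬F(k)) ∨ (∀s L(s))
All bound variables are already distinct, so no renaming is needed.
Extract every quantifier outward, since the variables are now distinct and don't occur free across branches:
  ∃n ∃q ∀k ∀s (F(n) ∧ F(q) ∨ ¬F(k) ∨ L(s))
The quantifier ∀n sits under an odd number of negations (counting the antecedent side of each →), so it flips to ∃n.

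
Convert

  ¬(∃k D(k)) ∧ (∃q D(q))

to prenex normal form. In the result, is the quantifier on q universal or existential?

Move each ¬ inward, flipping quantifiers it crosses:
  (∀k ¬D(k)) ∧ (∃q D(q))
Finally move all quantifiers to the prefix:
  ∀k ∃q (¬D(k) ∧ D(q))
The quantifier ∃q sits under an even number of negations, so it remains existential.

existential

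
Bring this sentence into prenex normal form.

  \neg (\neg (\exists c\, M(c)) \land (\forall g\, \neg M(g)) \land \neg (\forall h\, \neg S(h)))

\exists c\, \exists g\, \forall h\, (M(c) \lor M(g) \lor \neg S(h))

Move each ¬ inward, flipping quantifiers it crosses:
  (\exists c\, M(c)) \lor (\exists g\, M(g)) \lor (\forall h\, \neg S(h))
All bound variables are already distinct, so no renaming is needed.
Finally move all quantifiers to the prefix:
  \exists c\, \exists g\, \forall h\, (M(c) \lor M(g) \lor \neg S(h))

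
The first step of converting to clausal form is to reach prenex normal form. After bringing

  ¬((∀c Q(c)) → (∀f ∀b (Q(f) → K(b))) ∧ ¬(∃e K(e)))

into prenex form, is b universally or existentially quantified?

Rewrite implications/biconditionals: A → B as ¬A ∨ B.
  ¬(¬(∀c Q(c)) ∨ (∀f ∀b (¬Q(f) ∨ K(b))) ∧ ¬(∃e K(e)))
Move each ¬ inward, flipping quantifiers it crosses:
  (∀c Q(c)) ∧ ((∃f ∃b (Q(f) ∧ ¬K(b))) ∨ (∃e K(e)))
Extract every quantifier outward, since the variables are now distinct and don't occur free across branches:
  ∀c ∃f ∃b ∃e (Q(c) ∧ (Q(f) ∧ ¬K(b) ∨ K(e)))
The quantifier ∀b sits under an odd number of negations (counting the antecedent side of each →), so it flips to ∃b.

existential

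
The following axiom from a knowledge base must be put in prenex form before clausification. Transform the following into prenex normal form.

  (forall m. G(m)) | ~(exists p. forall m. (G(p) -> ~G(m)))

forall m. forall p. exists z1. (G(m) | G(p) & G(z1))

Rewrite implications/biconditionals: A → B as ¬A ∨ B.
  (forall m. G(m)) | ~(exists p. forall m. (~G(p) | ~G(m)))
Push ¬ through the quantifiers and connectives to reach negation normal form:
  (forall m. G(m)) | (forall p. exists m. (G(p) & G(m)))
Give each quantifier a distinct variable: m↦z1.
  (forall m. G(m)) | (forall p. exists z1. (G(p) & G(z1)))
Pull the quantifiers to the front (each side's bound variable is not free in the other side):
  forall m. forall p. exists z1. (G(m) | G(p) & G(z1))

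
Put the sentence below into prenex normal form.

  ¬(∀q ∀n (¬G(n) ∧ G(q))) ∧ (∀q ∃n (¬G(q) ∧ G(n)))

∃q ∃n ∀x ∃t ((G(n) ∨ ¬G(q)) ∧ ¬G(x) ∧ G(t))

Drive negations inward (¬∀x A ≡ ∃x ¬A, ¬∃x A ≡ ∀x ¬A, De Morgan for ∧/∨):
  (∃q ∃n (G(n) ∨ ¬G(q))) ∧ (∀q ∃n (¬G(q) ∧ G(n)))
Rename bound variables to avoid capture: q↦x, n↦t.
  (∃q ∃n (G(n) ∨ ¬G(q))) ∧ (∀x ∃t (¬G(x) ∧ G(t)))
Finally move all quantifiers to the prefix:
  ∃q ∃n ∀x ∃t ((G(n) ∨ ¬G(q)) ∧ ¬G(x) ∧ G(t))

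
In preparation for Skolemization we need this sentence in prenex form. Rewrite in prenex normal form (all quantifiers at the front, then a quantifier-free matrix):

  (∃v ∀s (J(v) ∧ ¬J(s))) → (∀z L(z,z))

Eliminate → and ↔ using ¬ and ∨.
  ¬(∃v ∀s (J(v) ∧ ¬J(s))) ∨ (∀z L(z,z))
Push ¬ through the quantifiers and connectives to reach negation normal form:
  (∀v ∃s (¬J(v) ∨ J(s))) ∨ (∀z L(z,z))
Finally move all quantifiers to the prefix:
  ∀v ∃s ∀z (¬J(v) ∨ J(s) ∨ L(z,z))

∀v ∃s ∀z (¬J(v) ∨ J(s) ∨ L(z,z))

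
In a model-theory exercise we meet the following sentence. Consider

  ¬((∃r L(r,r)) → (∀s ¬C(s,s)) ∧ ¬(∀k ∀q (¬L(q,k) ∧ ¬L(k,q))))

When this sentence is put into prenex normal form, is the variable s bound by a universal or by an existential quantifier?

existential

First replace A → B with ¬A ∨ B.
  ¬(¬(∃r L(r,r)) ∨ (∀s ¬C(s,s)) ∧ ¬(∀k ∀q (¬L(q,k) ∧ ¬L(k,q))))
Push ¬ through the quantifiers and connectives to reach negation normal form:
  (∃r L(r,r)) ∧ ((∃s C(s,s)) ∨ (∀k ∀q (¬L(q,k) ∧ ¬L(k,q))))
All bound variables are already distinct, so no renaming is needed.
Finally move all quantifiers to the prefix:
  ∃r ∃s ∀k ∀q (L(r,r) ∧ (C(s,s) ∨ ¬L(q,k) ∧ ¬L(k,q)))
The quantifier ∀s sits under an odd number of negations (counting the antecedent side of each →), so it flips to ∃s.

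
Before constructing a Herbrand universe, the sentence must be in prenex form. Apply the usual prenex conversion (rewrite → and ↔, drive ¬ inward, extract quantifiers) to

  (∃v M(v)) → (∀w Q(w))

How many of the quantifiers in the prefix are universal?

Rewrite implications/biconditionals: A → B as ¬A ∨ B.
  ¬(∃v M(v)) ∨ (∀w Q(w))
Move each ¬ inward, flipping quantifiers it crosses:
  (∀v ¬M(v)) ∨ (∀w Q(w))
All bound variables are already distinct, so no renaming is needed.
Extract every quantifier outward, since the variables are now distinct and don't occur free across branches:
  ∀v ∀w (¬M(v) ∨ Q(w))
The prefix is ∀v ∀w: 2 universal, 0 existential.

2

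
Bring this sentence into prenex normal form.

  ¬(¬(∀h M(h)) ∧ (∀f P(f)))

Move each ¬ inward, flipping quantifiers it crosses:
  (∀h M(h)) ∨ (∃f ¬P(f))
All bound variables are already distinct, so no renaming is needed.
Pull the quantifiers to the front (each side's bound variable is not free in the other side):
  ∀h ∃f (M(h) ∨ ¬P(f))

∀h ∃f (M(h) ∨ ¬P(f))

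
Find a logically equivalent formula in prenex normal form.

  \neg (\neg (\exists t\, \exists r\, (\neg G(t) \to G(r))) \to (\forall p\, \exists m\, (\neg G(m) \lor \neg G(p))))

\forall t\, \forall r\, \exists p\, \forall m\, (\neg G(t) \land \neg G(r) \land G(m) \land G(p))

First replace A → B with ¬A ∨ B.
  \neg (\neg \neg (\exists t\, \exists r\, (\neg \neg G(t) \lor G(r))) \lor (\forall p\, \exists m\, (\neg G(m) \lor \neg G(p))))
Push ¬ through the quantifiers and connectives to reach negation normal form:
  (\forall t\, \forall r\, (\neg G(t) \land \neg G(r))) \land (\exists p\, \forall m\, (G(m) \land G(p)))
All bound variables are already distinct, so no renaming is needed.
Finally move all quantifiers to the prefix:
  \forall t\, \forall r\, \exists p\, \forall m\, (\neg G(t) \land \neg G(r) \land G(m) \land G(p))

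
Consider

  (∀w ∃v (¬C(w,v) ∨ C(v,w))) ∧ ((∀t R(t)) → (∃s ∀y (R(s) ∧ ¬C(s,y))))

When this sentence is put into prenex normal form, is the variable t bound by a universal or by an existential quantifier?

Eliminate → and ↔ using ¬ and ∨.
  (∀w ∃v (¬C(w,v) ∨ C(v,w))) ∧ (¬(∀t R(t)) ∨ (∃s ∀y (R(s) ∧ ¬C(s,y))))
Drive negations inward (¬∀x A ≡ ∃x ¬A, ¬∃x A ≡ ∀x ¬A, De Morgan for ∧/∨):
  (∀w ∃v (¬C(w,v) ∨ C(v,w))) ∧ ((∃t ¬R(t)) ∨ (∃s ∀y (R(s) ∧ ¬C(s,y))))
Extract every quantifier outward, since the variables are now distinct and don't occur free across branches:
  ∀w ∃v ∃t ∃s ∀y ((¬C(w,v) ∨ C(v,w)) ∧ (¬R(t) ∨ R(s) ∧ ¬C(s,y)))
The quantifier ∀t sits under an odd number of negations (counting the antecedent side of each →), so it flips to ∃t.

existential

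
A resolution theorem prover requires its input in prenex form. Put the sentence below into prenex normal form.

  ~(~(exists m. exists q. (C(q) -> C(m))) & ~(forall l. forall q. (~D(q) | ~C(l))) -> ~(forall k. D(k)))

First replace A → B with ¬A ∨ B.
  ~(~(~(exists m. exists q. (~C(q) | C(m))) & ~(forall l. forall q. (~D(q) | ~C(l)))) | ~(forall k. D(k)))
Move each ¬ inward, flipping quantifiers it crosses:
  (forall m. forall q. (C(q) & ~C(m))) & (exists l. exists q. (D(q) & C(l))) & (forall k. D(k))
Standardize variables apart so no two quantifiers bind the same name: q↦w1.
  (forall m. forall q. (C(q) & ~C(m))) & (exists l. exists w1. (D(w1) & C(l))) & (forall k. D(k))
Extract every quantifier outward, since the variables are now distinct and don't occur free across branches:
  forall m. forall q. exists l. exists w1. forall k. (C(q) & ~C(m) & D(w1) & C(l) & D(k))

forall m. forall q. exists l. exists w1. forall k. (C(q) & ~C(m) & D(w1) & C(l) & D(k))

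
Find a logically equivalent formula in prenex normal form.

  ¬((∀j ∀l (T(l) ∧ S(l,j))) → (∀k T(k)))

First replace A → B with ¬A ∨ B.
  ¬(¬(∀j ∀l (T(l) ∧ S(l,j))) ∨ (∀k T(k)))
Push ¬ through the quantifiers and connectives to reach negation normal form:
  (∀j ∀l (T(l) ∧ S(l,j))) ∧ (∃k ¬T(k))
Pull the quantifiers to the front (each side's bound variable is not free in the other side):
  ∀j ∀l ∃k (T(l) ∧ S(l,j) ∧ ¬T(k))

∀j ∀l ∃k (T(l) ∧ S(l,j) ∧ ¬T(k))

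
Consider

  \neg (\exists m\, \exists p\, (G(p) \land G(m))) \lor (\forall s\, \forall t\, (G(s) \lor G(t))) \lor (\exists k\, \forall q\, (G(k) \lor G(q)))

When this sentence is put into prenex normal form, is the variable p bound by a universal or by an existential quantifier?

universal

Move each ¬ inward, flipping quantifiers it crosses:
  (\forall m\, \forall p\, (\neg G(p) \lor \neg G(m))) \lor (\forall s\, \forall t\, (G(s) \lor G(t))) \lor (\exists k\, \forall q\, (G(k) \lor G(q)))
All bound variables are already distinct, so no renaming is needed.
Extract every quantifier outward, since the variables are now distinct and don't occur free across branches:
  \forall m\, \forall p\, \forall s\, \forall t\, \exists k\, \forall q\, (\neg G(p) \lor \neg G(m) \lor G(s) \lor G(t) \lor G(k) \lor G(q))
The quantifier \exists p sits under an odd number of negations, so it flips to \forall p.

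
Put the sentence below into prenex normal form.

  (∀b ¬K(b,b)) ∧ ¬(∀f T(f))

Drive negations inward (¬∀x A ≡ ∃x ¬A, ¬∃x A ≡ ∀x ¬A, De Morgan for ∧/∨):
  (∀b ¬K(b,b)) ∧ (∃f ¬T(f))
All bound variables are already distinct, so no renaming is needed.
Pull the quantifiers to the front (each side's bound variable is not free in the other side):
  ∀b ∃f (¬K(b,b) ∧ ¬T(f))

∀b ∃f (¬K(b,b) ∧ ¬T(f))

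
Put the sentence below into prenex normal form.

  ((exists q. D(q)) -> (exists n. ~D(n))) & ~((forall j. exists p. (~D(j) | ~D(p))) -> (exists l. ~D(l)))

First replace A → B with ¬A ∨ B.
  (~(exists q. D(q)) | (exists n. ~D(n))) & ~(~(forall j. exists p. (~D(j) | ~D(p))) | (exists l. ~D(l)))
Drive negations inward (¬∀x A ≡ ∃x ¬A, ¬∃x A ≡ ∀x ¬A, De Morgan for ∧/∨):
  ((forall q. ~D(q)) | (exists n. ~D(n))) & (forall j. exists p. (~D(j) | ~D(p))) & (forall l. D(l))
Finally move all quantifiers to the prefix:
  forall q. exists n. forall j. exists p. forall l. ((~D(q) | ~D(n)) & (~D(j) | ~D(p)) & D(l))

forall q. exists n. forall j. exists p. forall l. ((~D(q) | ~D(n)) & (~D(j) | ~D(p)) & D(l))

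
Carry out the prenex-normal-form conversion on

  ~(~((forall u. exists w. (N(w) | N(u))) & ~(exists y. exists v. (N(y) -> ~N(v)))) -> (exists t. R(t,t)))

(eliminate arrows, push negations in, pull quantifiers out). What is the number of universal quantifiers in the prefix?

2

Rewrite implications/biconditionals: A → B as ¬A ∨ B.
  ~(~~((forall u. exists w. (N(w) | N(u))) & ~(exists y. exists v. (~N(y) | ~N(v)))) | (exists t. R(t,t)))
Drive negations inward (¬∀x A ≡ ∃x ¬A, ¬∃x A ≡ ∀x ¬A, De Morgan for ∧/∨):
  ((exists u. forall w. (~N(w) & ~N(u))) | (exists y. exists v. (~N(y) | ~N(v)))) & (forall t. ~R(t,t))
All bound variables are already distinct, so no renaming is needed.
Extract every quantifier outward, since the variables are now distinct and don't occur free across branches:
  exists u. forall w. exists y. exists v. forall t. ((~N(w) & ~N(u) | ~N(y) | ~N(v)) & ~R(t,t))
The prefix is exists u forall w exists y exists v forall t: 2 universal, 3 existential.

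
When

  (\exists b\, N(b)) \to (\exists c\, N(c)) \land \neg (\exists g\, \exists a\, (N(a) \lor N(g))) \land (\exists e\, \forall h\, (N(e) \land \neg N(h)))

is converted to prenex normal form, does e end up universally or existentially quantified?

existential

Rewrite implications/biconditionals: A → B as ¬A ∨ B.
  \neg (\exists b\, N(b)) \lor (\exists c\, N(c)) \land \neg (\exists g\, \exists a\, (N(a) \lor N(g))) \land (\exists e\, \forall h\, (N(e) \land \neg N(h)))
Move each ¬ inward, flipping quantifiers it crosses:
  (\forall b\, \neg N(b)) \lor (\exists c\, N(c)) \land (\forall g\, \forall a\, (\neg N(a) \land \neg N(g))) \land (\exists e\, \forall h\, (N(e) \land \neg N(h)))
All bound variables are already distinct, so no renaming is needed.
Extract every quantifier outward, since the variables are now distinct and don't occur free across branches:
  \forall b\, \exists c\, \forall g\, \forall a\, \exists e\, \forall h\, (\neg N(b) \lor N(c) \land \neg N(a) \land \neg N(g) \land N(e) \land \neg N(h))
The quantifier \exists e sits under an even number of negations (counting the antecedent side of each →), so it remains existential.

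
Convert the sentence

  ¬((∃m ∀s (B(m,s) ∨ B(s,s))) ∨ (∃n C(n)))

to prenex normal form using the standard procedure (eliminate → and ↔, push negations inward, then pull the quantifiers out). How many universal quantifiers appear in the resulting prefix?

2

Drive negations inward (¬∀x A ≡ ∃x ¬A, ¬∃x A ≡ ∀x ¬A, De Morgan for ∧/∨):
  (∀m ∃s (¬B(m,s) ∧ ¬B(s,s))) ∧ (∀n ¬C(n))
Pull the quantifiers to the front (each side's bound variable is not free in the other side):
  ∀m ∃s ∀n (¬B(m,s) ∧ ¬B(s,s) ∧ ¬C(n))
The prefix is ∀m ∃s ∀n: 2 universal, 1 existential.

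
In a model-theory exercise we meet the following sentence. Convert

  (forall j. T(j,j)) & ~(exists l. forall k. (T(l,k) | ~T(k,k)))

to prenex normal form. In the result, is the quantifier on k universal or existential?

existential

Push ¬ through the quantifiers and connectives to reach negation normal form:
  (forall j. T(j,j)) & (forall l. exists k. (~T(l,k) & T(k,k)))
All bound variables are already distinct, so no renaming is needed.
Pull the quantifiers to the front (each side's bound variable is not free in the other side):
  forall j. forall l. exists k. (T(j,j) & ~T(l,k) & T(k,k))
The quantifier forall k sits under an odd number of negations, so it flips to exists k.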